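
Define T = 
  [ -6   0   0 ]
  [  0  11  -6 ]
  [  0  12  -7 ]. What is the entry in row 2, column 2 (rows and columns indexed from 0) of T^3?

-127

Characteristic polynomial: μ^3 + 2μ^2 - 29μ - 30 = (μ - 5)(μ + 1)(μ + 6), so the eigenvalues are -6, -1, 5.
μ=-6: eigenvector (1, 0, 0).
μ=-1: eigenvector (0, 1, 2).
μ=5: eigenvector (0, -1, -1).
P = [[1, 0, 0], [0, 1, -1], [0, 2, -1]], D = diag(-6, -1, 5), P⁻¹ = [[1, 0, 0], [0, -1, 1], [0, -2, 1]].
T³ = P·diag(-216, -1, 125)·P⁻¹ = [[-216, 0, 0], [0, 251, -126], [0, 252, -127]].
The requested entry is -127.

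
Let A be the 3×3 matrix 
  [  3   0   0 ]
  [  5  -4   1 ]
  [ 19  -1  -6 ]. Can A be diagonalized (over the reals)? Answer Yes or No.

No

Characteristic polynomial: p(λ) = λ^3 + 7λ^2 - 5λ - 75 = (λ - 3)(λ + 5)^2.
λ = -5 has algebraic multiplicity 2; rank(A + 5I) = 2, so geometric multiplicity = 1.
Geometric multiplicity < algebraic multiplicity, so A is not diagonalizable.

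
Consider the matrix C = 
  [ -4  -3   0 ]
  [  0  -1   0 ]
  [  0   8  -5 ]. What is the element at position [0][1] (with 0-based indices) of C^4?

255

Characteristic polynomial: r^3 + 10r^2 + 29r + 20 = (r + 1)(r + 4)(r + 5), so the eigenvalues are -5, -4, -1.
r=-4: eigenvector (1, 0, 0).
r=-1: eigenvector (-1, 1, 2).
r=-5: eigenvector (0, 0, 1).
P = [[1, -1, 0], [0, 1, 0], [0, 2, 1]], D = diag(-4, -1, -5), P⁻¹ = [[1, 1, 0], [0, 1, 0], [0, -2, 1]].
C⁴ = P·diag(256, 1, 625)·P⁻¹ = [[256, 255, 0], [0, 1, 0], [0, -1248, 625]].
The requested entry is 255.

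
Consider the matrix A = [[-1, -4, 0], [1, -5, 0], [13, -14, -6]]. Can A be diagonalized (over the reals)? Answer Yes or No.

No

Characteristic polynomial: p(μ) = μ^3 + 12μ^2 + 45μ + 54 = (μ + 3)^2(μ + 6).
μ = -3 has algebraic multiplicity 2; rank(A + 3I) = 2, so geometric multiplicity = 1.
Geometric multiplicity < algebraic multiplicity, so A is not diagonalizable.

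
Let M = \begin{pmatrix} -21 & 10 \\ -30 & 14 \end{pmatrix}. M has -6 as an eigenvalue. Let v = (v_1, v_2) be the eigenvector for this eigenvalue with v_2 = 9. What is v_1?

M + 6I = [[-15, 10], [-30, 20]].
Solving (M + 6I)v = 0 gives the eigenspace spanned by (6, 9).
With v_2 = 9, v = (6, 9), so v_1 = 6.

6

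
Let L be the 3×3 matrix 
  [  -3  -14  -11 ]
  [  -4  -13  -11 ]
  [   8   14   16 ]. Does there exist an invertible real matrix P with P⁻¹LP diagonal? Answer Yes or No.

Characteristic polynomial: p(r) = r^3 - 31r + 30 = (r - 5)(r - 1)(r + 6).
All 3 eigenvalues are distinct, so L is diagonalizable.

Yes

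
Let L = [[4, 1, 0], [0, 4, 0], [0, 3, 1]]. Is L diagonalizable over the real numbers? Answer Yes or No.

Characteristic polynomial: p(t) = t^3 - 9t^2 + 24t - 16 = (t - 4)^2(t - 1).
t = 4 has algebraic multiplicity 2; rank(L − 4I) = 2, so geometric multiplicity = 1.
Geometric multiplicity < algebraic multiplicity, so L is not diagonalizable.

No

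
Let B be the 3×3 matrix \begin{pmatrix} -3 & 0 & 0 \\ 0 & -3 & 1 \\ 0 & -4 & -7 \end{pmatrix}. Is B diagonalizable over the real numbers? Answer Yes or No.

Characteristic polynomial: p(t) = t^3 + 13t^2 + 55t + 75 = (t + 3)(t + 5)^2.
t = -5 has algebraic multiplicity 2; rank(B + 5I) = 2, so geometric multiplicity = 1.
Geometric multiplicity < algebraic multiplicity, so B is not diagonalizable.

No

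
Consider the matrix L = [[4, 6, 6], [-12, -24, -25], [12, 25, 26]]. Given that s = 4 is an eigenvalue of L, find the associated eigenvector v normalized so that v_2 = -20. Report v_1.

5

L − 4I = [[0, 6, 6], [-12, -28, -25], [12, 25, 22]].
Solving (L − 4I)v = 0 gives the eigenspace spanned by (5, -20, 20).
With v_2 = -20, v = (5, -20, 20), so v_1 = 5.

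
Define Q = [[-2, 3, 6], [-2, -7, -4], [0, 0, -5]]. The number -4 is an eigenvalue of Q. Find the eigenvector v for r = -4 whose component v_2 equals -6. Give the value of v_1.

Q + 4I = [[2, 3, 6], [-2, -3, -4], [0, 0, -1]].
Solving (Q + 4I)v = 0 gives the eigenspace spanned by (9, -6, 0).
With v_2 = -6, v = (9, -6, 0), so v_1 = 9.

9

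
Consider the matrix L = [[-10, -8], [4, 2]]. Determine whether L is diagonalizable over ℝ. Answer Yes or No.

Yes

Characteristic polynomial: p(t) = t^2 + 8t + 12 = (t + 2)(t + 6).
All 2 eigenvalues are distinct, so L is diagonalizable.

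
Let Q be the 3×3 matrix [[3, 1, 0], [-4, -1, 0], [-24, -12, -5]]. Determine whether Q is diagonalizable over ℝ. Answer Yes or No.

No

Characteristic polynomial: p(t) = t^3 + 3t^2 - 9t + 5 = (t - 1)^2(t + 5).
t = 1 has algebraic multiplicity 2; rank(Q − 1I) = 2, so geometric multiplicity = 1.
Geometric multiplicity < algebraic multiplicity, so Q is not diagonalizable.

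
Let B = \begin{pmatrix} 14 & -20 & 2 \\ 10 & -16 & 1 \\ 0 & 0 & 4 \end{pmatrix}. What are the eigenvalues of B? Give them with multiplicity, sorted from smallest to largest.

Characteristic polynomial: p(λ) = λ^3 - 2λ^2 - 32λ + 96 = (λ - 4)^2(λ + 6).
Roots (with multiplicity): -6, 4, 4.

-6, 4, 4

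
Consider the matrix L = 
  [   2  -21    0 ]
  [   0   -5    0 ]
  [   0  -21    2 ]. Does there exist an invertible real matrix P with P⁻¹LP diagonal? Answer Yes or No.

Yes

Characteristic polynomial: p(λ) = λ^3 + λ^2 - 16λ + 20 = (λ - 2)^2(λ + 5).
λ = 2 has algebraic multiplicity 2; rank(L − 2I) = 1, so geometric multiplicity = 2.
Every eigenvalue has geometric = algebraic multiplicity, so L is diagonalizable.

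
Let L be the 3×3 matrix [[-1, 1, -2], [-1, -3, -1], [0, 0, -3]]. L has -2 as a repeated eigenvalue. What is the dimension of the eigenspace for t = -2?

L + 2I = [[1, 1, -2], [-1, -1, -1], [0, 0, -1]].
This matrix has rank 2, so its null space has dimension 3 − 2 = 1.

1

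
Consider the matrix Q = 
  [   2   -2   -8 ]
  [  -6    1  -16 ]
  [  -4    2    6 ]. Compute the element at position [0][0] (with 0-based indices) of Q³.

Characteristic polynomial: r^3 - 9r^2 + 8r + 60 = (r - 6)(r - 5)(r + 2), so the eigenvalues are -2, 5, 6.
r=-2: eigenvector (1, 2, 0).
r=5: eigenvector (2, 5, -2).
r=6: eigenvector (1, 2, -1).
P = [[1, 2, 1], [2, 5, 2], [0, -2, -1]], D = diag(-2, 5, 6), P⁻¹ = [[1, 0, 1], [-2, 1, 0], [4, -2, -1]].
Q³ = P·diag(-8, 125, 216)·P⁻¹ = [[356, -182, -224], [462, -239, -448], [-364, 182, 216]].
The requested entry is 356.

356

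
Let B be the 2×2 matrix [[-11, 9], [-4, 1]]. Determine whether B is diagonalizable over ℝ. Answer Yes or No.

Characteristic polynomial: p(s) = s^2 + 10s + 25 = (s + 5)^2.
s = -5 has algebraic multiplicity 2; rank(B + 5I) = 1, so geometric multiplicity = 1.
Geometric multiplicity < algebraic multiplicity, so B is not diagonalizable.

No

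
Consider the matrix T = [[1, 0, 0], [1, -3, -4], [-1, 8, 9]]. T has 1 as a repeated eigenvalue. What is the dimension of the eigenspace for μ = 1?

T − 1I = [[0, 0, 0], [1, -4, -4], [-1, 8, 8]].
This matrix has rank 2, so its null space has dimension 3 − 2 = 1.

1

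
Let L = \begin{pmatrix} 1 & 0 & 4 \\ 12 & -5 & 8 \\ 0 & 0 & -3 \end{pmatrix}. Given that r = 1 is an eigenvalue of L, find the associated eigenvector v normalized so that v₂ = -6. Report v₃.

L − 1I = [[0, 0, 4], [12, -6, 8], [0, 0, -4]].
Solving (L − 1I)v = 0 gives the eigenspace spanned by (-3, -6, 0).
With v₂ = -6, v = (-3, -6, 0), so v₃ = 0.

0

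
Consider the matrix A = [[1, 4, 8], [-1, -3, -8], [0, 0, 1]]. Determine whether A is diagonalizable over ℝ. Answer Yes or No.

Characteristic polynomial: p(s) = s^3 + s^2 - s - 1 = (s - 1)(s + 1)^2.
s = -1 has algebraic multiplicity 2; rank(A + 1I) = 2, so geometric multiplicity = 1.
Geometric multiplicity < algebraic multiplicity, so A is not diagonalizable.

No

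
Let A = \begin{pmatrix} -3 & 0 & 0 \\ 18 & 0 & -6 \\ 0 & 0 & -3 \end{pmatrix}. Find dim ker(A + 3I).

2

A + 3I = [[0, 0, 0], [18, 3, -6], [0, 0, 0]].
This matrix has rank 1, so its null space has dimension 3 − 1 = 2.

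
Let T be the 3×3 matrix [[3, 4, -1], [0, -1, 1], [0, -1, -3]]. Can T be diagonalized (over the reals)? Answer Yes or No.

No

Characteristic polynomial: p(r) = r^3 + r^2 - 8r - 12 = (r - 3)(r + 2)^2.
r = -2 has algebraic multiplicity 2; rank(T + 2I) = 2, so geometric multiplicity = 1.
Geometric multiplicity < algebraic multiplicity, so T is not diagonalizable.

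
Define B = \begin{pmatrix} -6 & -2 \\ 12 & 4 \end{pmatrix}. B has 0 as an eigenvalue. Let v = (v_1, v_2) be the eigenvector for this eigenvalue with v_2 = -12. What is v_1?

4

B = [[-6, -2], [12, 4]].
Solving (B)v = 0 gives the eigenspace spanned by (4, -12).
With v_2 = -12, v = (4, -12), so v_1 = 4.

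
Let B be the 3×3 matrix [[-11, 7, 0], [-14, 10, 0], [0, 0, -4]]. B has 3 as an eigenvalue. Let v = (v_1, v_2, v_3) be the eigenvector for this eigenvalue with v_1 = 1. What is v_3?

B − 3I = [[-14, 7, 0], [-14, 7, 0], [0, 0, -7]].
Solving (B − 3I)v = 0 gives the eigenspace spanned by (1, 2, 0).
With v_1 = 1, v = (1, 2, 0), so v_3 = 0.

0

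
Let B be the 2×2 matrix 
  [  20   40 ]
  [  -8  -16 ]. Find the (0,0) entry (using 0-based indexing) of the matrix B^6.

20480

Characteristic polynomial: μ^2 - 4μ = μ(μ - 4), so the eigenvalues are 0, 4.
μ=0: eigenvector (-2, 1).
μ=4: eigenvector (5, -2).
P = [[-2, 5], [1, -2]], D = diag(0, 4), P⁻¹ = [[2, 5], [1, 2]].
B⁶ = P·diag(0, 4096)·P⁻¹ = [[20480, 40960], [-8192, -16384]].
The requested entry is 20480.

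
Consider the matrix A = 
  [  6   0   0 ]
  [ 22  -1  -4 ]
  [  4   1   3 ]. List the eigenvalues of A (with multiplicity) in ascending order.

1, 1, 6

Characteristic polynomial: p(r) = r^3 - 8r^2 + 13r - 6 = (r - 6)(r - 1)^2.
Roots (with multiplicity): 1, 1, 6.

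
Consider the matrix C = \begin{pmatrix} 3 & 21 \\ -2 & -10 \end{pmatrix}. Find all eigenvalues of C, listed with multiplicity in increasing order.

Characteristic polynomial: p(t) = t^2 + 7t + 12 = (t + 3)(t + 4).
Roots (with multiplicity): -4, -3.

-4, -3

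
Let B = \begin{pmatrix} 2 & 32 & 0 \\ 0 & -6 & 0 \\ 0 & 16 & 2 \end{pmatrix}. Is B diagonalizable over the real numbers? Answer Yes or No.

Yes

Characteristic polynomial: p(λ) = λ^3 + 2λ^2 - 20λ + 24 = (λ - 2)^2(λ + 6).
λ = 2 has algebraic multiplicity 2; rank(B − 2I) = 1, so geometric multiplicity = 2.
Every eigenvalue has geometric = algebraic multiplicity, so B is diagonalizable.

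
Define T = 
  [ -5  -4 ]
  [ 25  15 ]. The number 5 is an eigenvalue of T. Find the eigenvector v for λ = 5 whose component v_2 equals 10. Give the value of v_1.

T − 5I = [[-10, -4], [25, 10]].
Solving (T − 5I)v = 0 gives the eigenspace spanned by (-4, 10).
With v_2 = 10, v = (-4, 10), so v_1 = -4.

-4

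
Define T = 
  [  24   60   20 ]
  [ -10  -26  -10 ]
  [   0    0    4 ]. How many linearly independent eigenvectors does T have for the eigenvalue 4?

T − 4I = [[20, 60, 20], [-10, -30, -10], [0, 0, 0]].
This matrix has rank 1, so its null space has dimension 3 − 1 = 2.

2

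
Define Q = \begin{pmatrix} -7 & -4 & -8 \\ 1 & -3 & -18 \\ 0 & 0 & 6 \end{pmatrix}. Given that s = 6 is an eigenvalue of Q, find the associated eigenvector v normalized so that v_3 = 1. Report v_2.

-2

Q − 6I = [[-13, -4, -8], [1, -9, -18], [0, 0, 0]].
Solving (Q − 6I)v = 0 gives the eigenspace spanned by (0, -2, 1).
With v_3 = 1, v = (0, -2, 1), so v_2 = -2.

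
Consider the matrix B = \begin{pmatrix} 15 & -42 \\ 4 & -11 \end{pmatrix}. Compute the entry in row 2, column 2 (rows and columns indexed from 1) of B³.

-155

Characteristic polynomial: λ^2 - 4λ + 3 = (λ - 3)(λ - 1), so the eigenvalues are 1, 3.
λ=1: eigenvector (3, 1).
λ=3: eigenvector (7, 2).
P = [[3, 7], [1, 2]], D = diag(1, 3), P⁻¹ = [[-2, 7], [1, -3]].
B³ = P·diag(1, 27)·P⁻¹ = [[183, -546], [52, -155]].
The requested entry is -155.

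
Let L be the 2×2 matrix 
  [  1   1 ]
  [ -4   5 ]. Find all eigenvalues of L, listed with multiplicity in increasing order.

3, 3

Characteristic polynomial: p(r) = r^2 - 6r + 9 = (r - 3)^2.
Roots (with multiplicity): 3, 3.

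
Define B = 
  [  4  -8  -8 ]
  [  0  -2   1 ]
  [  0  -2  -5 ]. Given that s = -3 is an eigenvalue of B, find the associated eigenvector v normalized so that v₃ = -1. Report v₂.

1

B + 3I = [[7, -8, -8], [0, 1, 1], [0, -2, -2]].
Solving (B + 3I)v = 0 gives the eigenspace spanned by (0, 1, -1).
With v₃ = -1, v = (0, 1, -1), so v₂ = 1.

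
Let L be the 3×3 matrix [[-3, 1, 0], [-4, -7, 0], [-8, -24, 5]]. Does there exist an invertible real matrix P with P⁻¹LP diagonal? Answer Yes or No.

No

Characteristic polynomial: p(λ) = λ^3 + 5λ^2 - 25λ - 125 = (λ - 5)(λ + 5)^2.
λ = -5 has algebraic multiplicity 2; rank(L + 5I) = 2, so geometric multiplicity = 1.
Geometric multiplicity < algebraic multiplicity, so L is not diagonalizable.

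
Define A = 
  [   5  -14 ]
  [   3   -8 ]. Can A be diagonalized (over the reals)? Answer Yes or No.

Characteristic polynomial: p(r) = r^2 + 3r + 2 = (r + 1)(r + 2).
All 2 eigenvalues are distinct, so A is diagonalizable.

Yes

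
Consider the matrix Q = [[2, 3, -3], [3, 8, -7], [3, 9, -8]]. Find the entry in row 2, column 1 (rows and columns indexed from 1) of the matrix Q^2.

Characteristic polynomial: r^3 - 2r^2 - r + 2 = (r - 2)(r - 1)(r + 1), so the eigenvalues are -1, 1, 2.
r=2: eigenvector (1, 3, 3).
r=-1: eigenvector (-1, -2, -3).
r=1: eigenvector (0, 1, 1).
P = [[1, -1, 0], [3, -2, 1], [3, -3, 1]], D = diag(2, -1, 1), P⁻¹ = [[1, 1, -1], [0, 1, -1], [-3, 0, 1]].
Q² = P·diag(4, 1, 1)·P⁻¹ = [[4, 3, -3], [9, 10, -9], [9, 9, -8]].
The requested entry is 9.

9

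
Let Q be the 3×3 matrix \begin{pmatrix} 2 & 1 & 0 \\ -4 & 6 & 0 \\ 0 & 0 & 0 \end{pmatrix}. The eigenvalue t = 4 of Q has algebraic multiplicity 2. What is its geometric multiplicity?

Q − 4I = [[-2, 1, 0], [-4, 2, 0], [0, 0, -4]].
This matrix has rank 2, so its null space has dimension 3 − 2 = 1.

1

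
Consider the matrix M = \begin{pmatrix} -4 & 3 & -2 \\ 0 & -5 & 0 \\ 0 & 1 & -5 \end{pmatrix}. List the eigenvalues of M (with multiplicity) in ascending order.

-5, -5, -4

Characteristic polynomial: p(s) = s^3 + 14s^2 + 65s + 100 = (s + 4)(s + 5)^2.
Roots (with multiplicity): -5, -5, -4.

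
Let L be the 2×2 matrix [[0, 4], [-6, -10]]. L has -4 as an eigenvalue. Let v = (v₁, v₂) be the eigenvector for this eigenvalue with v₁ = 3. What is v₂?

L + 4I = [[4, 4], [-6, -6]].
Solving (L + 4I)v = 0 gives the eigenspace spanned by (3, -3).
With v₁ = 3, v = (3, -3), so v₂ = -3.

-3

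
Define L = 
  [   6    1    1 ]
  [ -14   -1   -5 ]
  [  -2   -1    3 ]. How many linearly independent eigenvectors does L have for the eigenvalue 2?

L − 2I = [[4, 1, 1], [-14, -3, -5], [-2, -1, 1]].
This matrix has rank 2, so its null space has dimension 3 − 2 = 1.

1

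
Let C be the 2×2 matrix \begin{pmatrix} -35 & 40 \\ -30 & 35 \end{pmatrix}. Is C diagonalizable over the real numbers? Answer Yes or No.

Characteristic polynomial: p(s) = s^2 - 25 = (s - 5)(s + 5).
All 2 eigenvalues are distinct, so C is diagonalizable.

Yes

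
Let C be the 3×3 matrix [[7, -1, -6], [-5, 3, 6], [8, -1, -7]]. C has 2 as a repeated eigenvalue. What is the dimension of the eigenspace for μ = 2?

1

C − 2I = [[5, -1, -6], [-5, 1, 6], [8, -1, -9]].
This matrix has rank 2, so its null space has dimension 3 − 2 = 1.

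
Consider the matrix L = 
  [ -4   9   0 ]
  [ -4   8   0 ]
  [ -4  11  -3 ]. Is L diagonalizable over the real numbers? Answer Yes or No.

Characteristic polynomial: p(t) = t^3 - t^2 - 8t + 12 = (t - 2)^2(t + 3).
t = 2 has algebraic multiplicity 2; rank(L − 2I) = 2, so geometric multiplicity = 1.
Geometric multiplicity < algebraic multiplicity, so L is not diagonalizable.

No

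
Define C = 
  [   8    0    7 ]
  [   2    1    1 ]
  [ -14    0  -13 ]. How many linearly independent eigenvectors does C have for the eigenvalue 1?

1

C − 1I = [[7, 0, 7], [2, 0, 1], [-14, 0, -14]].
This matrix has rank 2, so its null space has dimension 3 − 2 = 1.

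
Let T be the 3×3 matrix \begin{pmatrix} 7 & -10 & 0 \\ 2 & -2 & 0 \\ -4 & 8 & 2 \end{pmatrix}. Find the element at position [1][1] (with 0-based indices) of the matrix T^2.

Characteristic polynomial: r^3 - 7r^2 + 16r - 12 = (r - 3)(r - 2)^2, so the eigenvalues are 2, 2, 3.
r=3: eigenvector (5, 2, -4).
r=2: eigenvector (2, 1, -1).
r=2: eigenvector (0, 0, 1).
P = [[5, 2, 0], [2, 1, 0], [-4, -1, 1]], D = diag(3, 2, 2), P⁻¹ = [[1, -2, 0], [-2, 5, 0], [2, -3, 1]].
T² = P·diag(9, 4, 4)·P⁻¹ = [[29, -50, 0], [10, -16, 0], [-20, 40, 4]].
The requested entry is -16.

-16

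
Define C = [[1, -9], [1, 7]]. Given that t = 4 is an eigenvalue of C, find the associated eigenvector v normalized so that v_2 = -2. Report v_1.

6

C − 4I = [[-3, -9], [1, 3]].
Solving (C − 4I)v = 0 gives the eigenspace spanned by (6, -2).
With v_2 = -2, v = (6, -2), so v_1 = 6.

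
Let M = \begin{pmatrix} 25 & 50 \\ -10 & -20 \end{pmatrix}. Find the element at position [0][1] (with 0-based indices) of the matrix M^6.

Characteristic polynomial: t^2 - 5t = t(t - 5), so the eigenvalues are 0, 5.
t=0: eigenvector (2, -1).
t=5: eigenvector (5, -2).
P = [[2, 5], [-1, -2]], D = diag(0, 5), P⁻¹ = [[-2, -5], [1, 2]].
M⁶ = P·diag(0, 15625)·P⁻¹ = [[78125, 156250], [-31250, -62500]].
The requested entry is 156250.

156250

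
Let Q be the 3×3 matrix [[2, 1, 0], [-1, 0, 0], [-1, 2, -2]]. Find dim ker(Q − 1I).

Q − 1I = [[1, 1, 0], [-1, -1, 0], [-1, 2, -3]].
This matrix has rank 2, so its null space has dimension 3 − 2 = 1.

1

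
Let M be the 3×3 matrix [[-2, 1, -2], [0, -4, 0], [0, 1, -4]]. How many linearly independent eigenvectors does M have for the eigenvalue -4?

M + 4I = [[2, 1, -2], [0, 0, 0], [0, 1, 0]].
This matrix has rank 2, so its null space has dimension 3 − 2 = 1.

1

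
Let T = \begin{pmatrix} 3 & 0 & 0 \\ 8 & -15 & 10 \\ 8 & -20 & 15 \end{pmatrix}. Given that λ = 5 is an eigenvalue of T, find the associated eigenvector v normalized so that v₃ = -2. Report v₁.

0

T − 5I = [[-2, 0, 0], [8, -20, 10], [8, -20, 10]].
Solving (T − 5I)v = 0 gives the eigenspace spanned by (0, -1, -2).
With v₃ = -2, v = (0, -1, -2), so v₁ = 0.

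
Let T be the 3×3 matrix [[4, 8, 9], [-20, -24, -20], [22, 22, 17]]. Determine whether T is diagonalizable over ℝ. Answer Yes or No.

Characteristic polynomial: p(r) = r^3 + 3r^2 - 34r - 120 = (r - 6)(r + 4)(r + 5).
All 3 eigenvalues are distinct, so T is diagonalizable.

Yes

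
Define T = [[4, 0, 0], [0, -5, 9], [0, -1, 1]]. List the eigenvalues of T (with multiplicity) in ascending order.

-2, -2, 4

Characteristic polynomial: p(μ) = μ^3 - 12μ - 16 = (μ - 4)(μ + 2)^2.
Roots (with multiplicity): -2, -2, 4.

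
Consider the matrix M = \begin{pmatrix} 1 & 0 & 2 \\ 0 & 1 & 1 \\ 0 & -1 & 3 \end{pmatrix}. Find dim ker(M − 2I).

M − 2I = [[-1, 0, 2], [0, -1, 1], [0, -1, 1]].
This matrix has rank 2, so its null space has dimension 3 − 2 = 1.

1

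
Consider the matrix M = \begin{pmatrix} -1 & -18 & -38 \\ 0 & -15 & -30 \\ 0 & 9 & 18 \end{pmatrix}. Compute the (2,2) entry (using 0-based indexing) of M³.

Characteristic polynomial: s^3 - 2s^2 - 3s = s(s - 3)(s + 1), so the eigenvalues are -1, 0, 3.
s=-1: eigenvector (1, 0, 0).
s=3: eigenvector (-6, -5, 3).
s=0: eigenvector (2, 2, -1).
P = [[1, -6, 2], [0, -5, 2], [0, 3, -1]], D = diag(-1, 3, 0), P⁻¹ = [[1, 0, 2], [0, 1, 2], [0, 3, 5]].
M³ = P·diag(-1, 27, 0)·P⁻¹ = [[-1, -162, -326], [0, -135, -270], [0, 81, 162]].
The requested entry is 162.

162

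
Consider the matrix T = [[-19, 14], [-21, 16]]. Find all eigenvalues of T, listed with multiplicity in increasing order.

Characteristic polynomial: p(μ) = μ^2 + 3μ - 10 = (μ - 2)(μ + 5).
Roots (with multiplicity): -5, 2.

-5, 2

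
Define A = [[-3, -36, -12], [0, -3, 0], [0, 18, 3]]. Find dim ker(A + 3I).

2

A + 3I = [[0, -36, -12], [0, 0, 0], [0, 18, 6]].
This matrix has rank 1, so its null space has dimension 3 − 1 = 2.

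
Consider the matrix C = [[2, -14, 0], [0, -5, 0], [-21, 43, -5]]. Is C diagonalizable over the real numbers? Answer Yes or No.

No

Characteristic polynomial: p(t) = t^3 + 8t^2 + 5t - 50 = (t - 2)(t + 5)^2.
t = -5 has algebraic multiplicity 2; rank(C + 5I) = 2, so geometric multiplicity = 1.
Geometric multiplicity < algebraic multiplicity, so C is not diagonalizable.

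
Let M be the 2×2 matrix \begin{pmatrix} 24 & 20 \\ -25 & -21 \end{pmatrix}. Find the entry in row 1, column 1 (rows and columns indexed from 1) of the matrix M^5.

Characteristic polynomial: t^2 - 3t - 4 = (t - 4)(t + 1), so the eigenvalues are -1, 4.
t=4: eigenvector (1, -1).
t=-1: eigenvector (-4, 5).
P = [[1, -4], [-1, 5]], D = diag(4, -1), P⁻¹ = [[5, 4], [1, 1]].
M⁵ = P·diag(1024, -1)·P⁻¹ = [[5124, 4100], [-5125, -4101]].
The requested entry is 5124.

5124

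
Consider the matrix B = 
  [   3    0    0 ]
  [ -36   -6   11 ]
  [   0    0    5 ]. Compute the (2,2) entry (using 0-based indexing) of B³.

125

Characteristic polynomial: μ^3 - 2μ^2 - 33μ + 90 = (μ - 5)(μ - 3)(μ + 6), so the eigenvalues are -6, 3, 5.
μ=3: eigenvector (1, -4, 0).
μ=-6: eigenvector (0, 1, 0).
μ=5: eigenvector (0, 1, 1).
P = [[1, 0, 0], [-4, 1, 1], [0, 0, 1]], D = diag(3, -6, 5), P⁻¹ = [[1, 0, 0], [4, 1, -1], [0, 0, 1]].
B³ = P·diag(27, -216, 125)·P⁻¹ = [[27, 0, 0], [-972, -216, 341], [0, 0, 125]].
The requested entry is 125.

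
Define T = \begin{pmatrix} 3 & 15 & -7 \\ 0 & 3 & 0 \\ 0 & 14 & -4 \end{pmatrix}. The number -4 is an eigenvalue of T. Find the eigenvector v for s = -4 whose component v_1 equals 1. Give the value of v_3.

1

T + 4I = [[7, 15, -7], [0, 7, 0], [0, 14, 0]].
Solving (T + 4I)v = 0 gives the eigenspace spanned by (1, 0, 1).
With v_1 = 1, v = (1, 0, 1), so v_3 = 1.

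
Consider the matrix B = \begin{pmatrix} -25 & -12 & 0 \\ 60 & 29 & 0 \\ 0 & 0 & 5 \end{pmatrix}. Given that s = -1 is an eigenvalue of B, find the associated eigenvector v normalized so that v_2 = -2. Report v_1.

B + 1I = [[-24, -12, 0], [60, 30, 0], [0, 0, 6]].
Solving (B + 1I)v = 0 gives the eigenspace spanned by (1, -2, 0).
With v_2 = -2, v = (1, -2, 0), so v_1 = 1.

1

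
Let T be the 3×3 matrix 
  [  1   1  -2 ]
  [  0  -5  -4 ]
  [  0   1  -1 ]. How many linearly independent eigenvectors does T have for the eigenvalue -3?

1

T + 3I = [[4, 1, -2], [0, -2, -4], [0, 1, 2]].
This matrix has rank 2, so its null space has dimension 3 − 2 = 1.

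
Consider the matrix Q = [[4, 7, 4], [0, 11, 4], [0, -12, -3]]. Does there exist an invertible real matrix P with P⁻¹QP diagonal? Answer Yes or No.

Characteristic polynomial: p(r) = r^3 - 12r^2 + 47r - 60 = (r - 5)(r - 4)(r - 3).
All 3 eigenvalues are distinct, so Q is diagonalizable.

Yes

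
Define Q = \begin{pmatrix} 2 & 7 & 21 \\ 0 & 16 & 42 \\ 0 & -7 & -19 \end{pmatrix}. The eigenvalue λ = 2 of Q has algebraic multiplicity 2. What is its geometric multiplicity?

2

Q − 2I = [[0, 7, 21], [0, 14, 42], [0, -7, -21]].
This matrix has rank 1, so its null space has dimension 3 − 1 = 2.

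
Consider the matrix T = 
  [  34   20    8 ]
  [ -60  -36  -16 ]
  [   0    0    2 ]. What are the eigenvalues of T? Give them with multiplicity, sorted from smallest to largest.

Characteristic polynomial: p(μ) = μ^3 - 28μ + 48 = (μ - 4)(μ - 2)(μ + 6).
Roots (with multiplicity): -6, 2, 4.

-6, 2, 4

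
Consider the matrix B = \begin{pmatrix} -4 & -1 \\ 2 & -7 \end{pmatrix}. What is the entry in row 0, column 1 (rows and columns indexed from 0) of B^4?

Characteristic polynomial: t^2 + 11t + 30 = (t + 5)(t + 6), so the eigenvalues are -6, -5.
t=-6: eigenvector (1, 2).
t=-5: eigenvector (1, 1).
P = [[1, 1], [2, 1]], D = diag(-6, -5), P⁻¹ = [[-1, 1], [2, -1]].
B⁴ = P·diag(1296, 625)·P⁻¹ = [[-46, 671], [-1342, 1967]].
The requested entry is 671.

671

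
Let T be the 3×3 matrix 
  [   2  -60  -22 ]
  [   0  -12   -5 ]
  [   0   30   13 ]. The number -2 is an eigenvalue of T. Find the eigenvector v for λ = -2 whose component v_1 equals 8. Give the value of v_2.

T + 2I = [[4, -60, -22], [0, -10, -5], [0, 30, 15]].
Solving (T + 2I)v = 0 gives the eigenspace spanned by (8, 2, -4).
With v_1 = 8, v = (8, 2, -4), so v_2 = 2.

2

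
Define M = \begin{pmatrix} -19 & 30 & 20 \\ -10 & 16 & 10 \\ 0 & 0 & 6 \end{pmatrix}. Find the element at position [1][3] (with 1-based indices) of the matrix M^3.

560

Characteristic polynomial: s^3 - 3s^2 - 22s + 24 = (s - 6)(s - 1)(s + 4), so the eigenvalues are -4, 1, 6.
s=1: eigenvector (-3, -2, 0).
s=-4: eigenvector (2, 1, 0).
s=6: eigenvector (2, 1, 1).
P = [[-3, 2, 2], [-2, 1, 1], [0, 0, 1]], D = diag(1, -4, 6), P⁻¹ = [[1, -2, 0], [2, -3, -1], [0, 0, 1]].
M³ = P·diag(1, -64, 216)·P⁻¹ = [[-259, 390, 560], [-130, 196, 280], [0, 0, 216]].
The requested entry is 560.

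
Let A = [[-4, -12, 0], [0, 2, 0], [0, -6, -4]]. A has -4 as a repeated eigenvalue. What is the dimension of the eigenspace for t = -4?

A + 4I = [[0, -12, 0], [0, 6, 0], [0, -6, 0]].
This matrix has rank 1, so its null space has dimension 3 − 1 = 2.

2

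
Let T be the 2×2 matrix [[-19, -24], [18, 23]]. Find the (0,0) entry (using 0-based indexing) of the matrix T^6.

-46871

Characteristic polynomial: λ^2 - 4λ - 5 = (λ - 5)(λ + 1), so the eigenvalues are -1, 5.
λ=-1: eigenvector (4, -3).
λ=5: eigenvector (-1, 1).
P = [[4, -1], [-3, 1]], D = diag(-1, 5), P⁻¹ = [[1, 1], [3, 4]].
T⁶ = P·diag(1, 15625)·P⁻¹ = [[-46871, -62496], [46872, 62497]].
The requested entry is -46871.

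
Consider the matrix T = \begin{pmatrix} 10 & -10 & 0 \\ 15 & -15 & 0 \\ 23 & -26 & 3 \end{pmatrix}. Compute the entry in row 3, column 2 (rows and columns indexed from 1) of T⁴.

2338

Characteristic polynomial: r^3 + 2r^2 - 15r = r(r - 3)(r + 5), so the eigenvalues are -5, 0, 3.
r=-5: eigenvector (2, 3, 4).
r=0: eigenvector (1, 1, 1).
r=3: eigenvector (0, 0, 1).
P = [[2, 1, 0], [3, 1, 0], [4, 1, 1]], D = diag(-5, 0, 3), P⁻¹ = [[-1, 1, 0], [3, -2, 0], [1, -2, 1]].
T⁴ = P·diag(625, 0, 81)·P⁻¹ = [[-1250, 1250, 0], [-1875, 1875, 0], [-2419, 2338, 81]].
The requested entry is 2338.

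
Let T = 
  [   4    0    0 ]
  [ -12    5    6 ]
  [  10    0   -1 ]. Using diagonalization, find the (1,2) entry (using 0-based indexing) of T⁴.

Characteristic polynomial: μ^3 - 8μ^2 + 11μ + 20 = (μ - 5)(μ - 4)(μ + 1), so the eigenvalues are -1, 4, 5.
μ=4: eigenvector (1, 0, 2).
μ=5: eigenvector (0, 1, 0).
μ=-1: eigenvector (0, -1, 1).
P = [[1, 0, 0], [0, 1, -1], [2, 0, 1]], D = diag(4, 5, -1), P⁻¹ = [[1, 0, 0], [-2, 1, 1], [-2, 0, 1]].
T⁴ = P·diag(256, 625, 1)·P⁻¹ = [[256, 0, 0], [-1248, 625, 624], [510, 0, 1]].
The requested entry is 624.

624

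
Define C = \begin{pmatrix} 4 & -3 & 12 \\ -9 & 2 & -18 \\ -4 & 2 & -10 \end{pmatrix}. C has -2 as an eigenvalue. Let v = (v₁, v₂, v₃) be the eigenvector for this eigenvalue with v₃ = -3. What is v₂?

C + 2I = [[6, -3, 12], [-9, 4, -18], [-4, 2, -8]].
Solving (C + 2I)v = 0 gives the eigenspace spanned by (6, 0, -3).
With v₃ = -3, v = (6, 0, -3), so v₂ = 0.

0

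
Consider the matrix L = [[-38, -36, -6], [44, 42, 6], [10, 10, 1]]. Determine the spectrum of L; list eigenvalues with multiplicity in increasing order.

Characteristic polynomial: p(t) = t^3 - 5t^2 - 8t + 12 = (t - 6)(t - 1)(t + 2).
Roots (with multiplicity): -2, 1, 6.

-2, 1, 6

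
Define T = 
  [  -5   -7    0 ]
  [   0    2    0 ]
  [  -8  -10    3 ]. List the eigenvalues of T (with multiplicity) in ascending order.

Characteristic polynomial: p(μ) = μ^3 - 19μ + 30 = (μ - 3)(μ - 2)(μ + 5).
Roots (with multiplicity): -5, 2, 3.

-5, 2, 3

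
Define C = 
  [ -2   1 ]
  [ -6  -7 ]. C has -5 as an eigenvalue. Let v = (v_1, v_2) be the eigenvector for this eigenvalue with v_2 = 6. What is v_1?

C + 5I = [[3, 1], [-6, -2]].
Solving (C + 5I)v = 0 gives the eigenspace spanned by (-2, 6).
With v_2 = 6, v = (-2, 6), so v_1 = -2.

-2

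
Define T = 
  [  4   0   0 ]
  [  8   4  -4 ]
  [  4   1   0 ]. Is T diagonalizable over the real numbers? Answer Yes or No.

No

Characteristic polynomial: p(s) = s^3 - 8s^2 + 20s - 16 = (s - 4)(s - 2)^2.
s = 2 has algebraic multiplicity 2; rank(T − 2I) = 2, so geometric multiplicity = 1.
Geometric multiplicity < algebraic multiplicity, so T is not diagonalizable.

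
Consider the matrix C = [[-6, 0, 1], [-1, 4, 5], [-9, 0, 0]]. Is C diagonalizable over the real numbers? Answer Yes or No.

No

Characteristic polynomial: p(r) = r^3 + 2r^2 - 15r - 36 = (r - 4)(r + 3)^2.
r = -3 has algebraic multiplicity 2; rank(C + 3I) = 2, so geometric multiplicity = 1.
Geometric multiplicity < algebraic multiplicity, so C is not diagonalizable.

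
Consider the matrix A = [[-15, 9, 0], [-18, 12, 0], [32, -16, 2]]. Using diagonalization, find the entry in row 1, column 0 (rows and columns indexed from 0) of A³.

-486

Characteristic polynomial: r^3 + r^2 - 24r + 36 = (r - 3)(r - 2)(r + 6), so the eigenvalues are -6, 2, 3.
r=2: eigenvector (0, 0, 1).
r=-6: eigenvector (-1, -1, 2).
r=3: eigenvector (1, 2, 0).
P = [[0, -1, 1], [0, -1, 2], [1, 2, 0]], D = diag(2, -6, 3), P⁻¹ = [[4, -2, 1], [-2, 1, 0], [-1, 1, 0]].
A³ = P·diag(8, -216, 27)·P⁻¹ = [[-459, 243, 0], [-486, 270, 0], [896, -448, 8]].
The requested entry is -486.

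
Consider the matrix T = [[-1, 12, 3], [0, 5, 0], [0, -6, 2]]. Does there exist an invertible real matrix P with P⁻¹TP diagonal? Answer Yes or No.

Characteristic polynomial: p(s) = s^3 - 6s^2 + 3s + 10 = (s - 5)(s - 2)(s + 1).
All 3 eigenvalues are distinct, so T is diagonalizable.

Yes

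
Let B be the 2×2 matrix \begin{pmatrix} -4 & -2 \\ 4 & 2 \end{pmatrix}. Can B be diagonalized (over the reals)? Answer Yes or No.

Yes

Characteristic polynomial: p(t) = t^2 + 2t = t(t + 2).
All 2 eigenvalues are distinct, so B is diagonalizable.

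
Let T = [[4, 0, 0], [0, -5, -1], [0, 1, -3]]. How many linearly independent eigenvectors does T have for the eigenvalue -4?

T + 4I = [[8, 0, 0], [0, -1, -1], [0, 1, 1]].
This matrix has rank 2, so its null space has dimension 3 − 2 = 1.

1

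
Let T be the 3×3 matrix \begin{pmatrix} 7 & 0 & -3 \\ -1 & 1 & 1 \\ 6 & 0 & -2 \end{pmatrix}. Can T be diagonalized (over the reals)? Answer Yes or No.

No

Characteristic polynomial: p(s) = s^3 - 6s^2 + 9s - 4 = (s - 4)(s - 1)^2.
s = 1 has algebraic multiplicity 2; rank(T − 1I) = 2, so geometric multiplicity = 1.
Geometric multiplicity < algebraic multiplicity, so T is not diagonalizable.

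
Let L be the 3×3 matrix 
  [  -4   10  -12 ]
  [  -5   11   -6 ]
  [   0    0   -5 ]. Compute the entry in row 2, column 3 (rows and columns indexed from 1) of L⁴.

Characteristic polynomial: t^3 - 2t^2 - 29t + 30 = (t - 6)(t - 1)(t + 5), so the eigenvalues are -5, 1, 6.
t=6: eigenvector (1, 1, 0).
t=1: eigenvector (-2, -1, 0).
t=-5: eigenvector (2, 1, 1).
P = [[1, -2, 2], [1, -1, 1], [0, 0, 1]], D = diag(6, 1, -5), P⁻¹ = [[-1, 2, 0], [-1, 1, 1], [0, 0, 1]].
L⁴ = P·diag(1296, 1, 625)·P⁻¹ = [[-1294, 2590, 1248], [-1295, 2591, 624], [0, 0, 625]].
The requested entry is 624.

624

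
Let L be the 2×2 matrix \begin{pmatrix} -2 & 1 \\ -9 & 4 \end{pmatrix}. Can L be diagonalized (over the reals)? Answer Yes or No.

No

Characteristic polynomial: p(λ) = λ^2 - 2λ + 1 = (λ - 1)^2.
λ = 1 has algebraic multiplicity 2; rank(L − 1I) = 1, so geometric multiplicity = 1.
Geometric multiplicity < algebraic multiplicity, so L is not diagonalizable.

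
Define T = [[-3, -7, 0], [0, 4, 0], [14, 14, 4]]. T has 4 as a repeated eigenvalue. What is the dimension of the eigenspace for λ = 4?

2

T − 4I = [[-7, -7, 0], [0, 0, 0], [14, 14, 0]].
This matrix has rank 1, so its null space has dimension 3 − 1 = 2.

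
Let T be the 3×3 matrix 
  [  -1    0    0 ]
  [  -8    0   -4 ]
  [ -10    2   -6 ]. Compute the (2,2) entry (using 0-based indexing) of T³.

Characteristic polynomial: s^3 + 7s^2 + 14s + 8 = (s + 1)(s + 2)(s + 4), so the eigenvalues are -4, -2, -1.
s=-1: eigenvector (1, 0, -2).
s=-4: eigenvector (0, -1, -1).
s=-2: eigenvector (0, 2, 1).
P = [[1, 0, 0], [0, -1, 2], [-2, -1, 1]], D = diag(-1, -4, -2), P⁻¹ = [[1, 0, 0], [-4, 1, -2], [-2, 1, -1]].
T³ = P·diag(-1, -64, -8)·P⁻¹ = [[-1, 0, 0], [-224, 48, -112], [-238, 56, -120]].
The requested entry is -120.

-120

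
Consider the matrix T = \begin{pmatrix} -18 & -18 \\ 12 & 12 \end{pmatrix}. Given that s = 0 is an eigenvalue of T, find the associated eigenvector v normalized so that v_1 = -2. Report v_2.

T = [[-18, -18], [12, 12]].
Solving (T)v = 0 gives the eigenspace spanned by (-2, 2).
With v_1 = -2, v = (-2, 2), so v_2 = 2.

2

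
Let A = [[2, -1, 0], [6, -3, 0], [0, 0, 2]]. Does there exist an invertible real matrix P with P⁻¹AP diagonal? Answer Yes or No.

Yes

Characteristic polynomial: p(r) = r^3 - r^2 - 2r = r(r - 2)(r + 1).
All 3 eigenvalues are distinct, so A is diagonalizable.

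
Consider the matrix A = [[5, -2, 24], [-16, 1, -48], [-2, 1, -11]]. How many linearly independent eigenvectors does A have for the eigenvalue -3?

A + 3I = [[8, -2, 24], [-16, 4, -48], [-2, 1, -8]].
This matrix has rank 2, so its null space has dimension 3 − 2 = 1.

1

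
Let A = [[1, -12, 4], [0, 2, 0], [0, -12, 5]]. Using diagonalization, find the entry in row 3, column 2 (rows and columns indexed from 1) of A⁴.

-2436

Characteristic polynomial: μ^3 - 8μ^2 + 17μ - 10 = (μ - 5)(μ - 2)(μ - 1), so the eigenvalues are 1, 2, 5.
μ=2: eigenvector (4, 1, 4).
μ=1: eigenvector (1, 0, 0).
μ=5: eigenvector (1, 0, 1).
P = [[4, 1, 1], [1, 0, 0], [4, 0, 1]], D = diag(2, 1, 5), P⁻¹ = [[0, 1, 0], [1, 0, -1], [0, -4, 1]].
A⁴ = P·diag(16, 1, 625)·P⁻¹ = [[1, -2436, 624], [0, 16, 0], [0, -2436, 625]].
The requested entry is -2436.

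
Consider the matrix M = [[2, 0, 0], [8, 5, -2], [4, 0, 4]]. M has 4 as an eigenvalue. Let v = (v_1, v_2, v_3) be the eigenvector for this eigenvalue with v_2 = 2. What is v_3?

M − 4I = [[-2, 0, 0], [8, 1, -2], [4, 0, 0]].
Solving (M − 4I)v = 0 gives the eigenspace spanned by (0, 2, 1).
With v_2 = 2, v = (0, 2, 1), so v_3 = 1.

1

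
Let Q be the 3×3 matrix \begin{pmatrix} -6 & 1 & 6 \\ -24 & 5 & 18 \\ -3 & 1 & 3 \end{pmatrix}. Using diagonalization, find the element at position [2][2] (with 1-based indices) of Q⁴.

Characteristic polynomial: t^3 - 2t^2 - 9t + 18 = (t - 3)(t - 2)(t + 3), so the eigenvalues are -3, 2, 3.
t=-3: eigenvector (1, 3, 0).
t=3: eigenvector (1, 3, 1).
t=2: eigenvector (-1, -2, -1).
P = [[1, 1, -1], [3, 3, -2], [0, 1, -1]], D = diag(-3, 3, 2), P⁻¹ = [[1, 0, -1], [-3, 1, 1], [-3, 1, 0]].
Q⁴ = P·diag(81, 81, 16)·P⁻¹ = [[-114, 65, 0], [-390, 211, 0], [-195, 65, 81]].
The requested entry is 211.

211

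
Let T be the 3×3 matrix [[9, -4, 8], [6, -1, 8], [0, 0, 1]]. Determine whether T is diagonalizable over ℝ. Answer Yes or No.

Characteristic polynomial: p(r) = r^3 - 9r^2 + 23r - 15 = (r - 5)(r - 3)(r - 1).
All 3 eigenvalues are distinct, so T is diagonalizable.

Yes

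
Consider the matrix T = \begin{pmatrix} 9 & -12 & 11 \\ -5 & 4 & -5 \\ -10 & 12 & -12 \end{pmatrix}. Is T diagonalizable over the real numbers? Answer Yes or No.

Yes

Characteristic polynomial: p(s) = s^3 - s^2 - 10s - 8 = (s - 4)(s + 1)(s + 2).
All 3 eigenvalues are distinct, so T is diagonalizable.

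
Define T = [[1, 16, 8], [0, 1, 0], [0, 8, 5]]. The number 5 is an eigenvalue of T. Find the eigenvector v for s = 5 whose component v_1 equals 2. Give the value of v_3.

1

T − 5I = [[-4, 16, 8], [0, -4, 0], [0, 8, 0]].
Solving (T − 5I)v = 0 gives the eigenspace spanned by (2, 0, 1).
With v_1 = 2, v = (2, 0, 1), so v_3 = 1.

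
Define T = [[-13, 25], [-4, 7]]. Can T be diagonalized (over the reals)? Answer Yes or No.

No

Characteristic polynomial: p(r) = r^2 + 6r + 9 = (r + 3)^2.
r = -3 has algebraic multiplicity 2; rank(T + 3I) = 1, so geometric multiplicity = 1.
Geometric multiplicity < algebraic multiplicity, so T is not diagonalizable.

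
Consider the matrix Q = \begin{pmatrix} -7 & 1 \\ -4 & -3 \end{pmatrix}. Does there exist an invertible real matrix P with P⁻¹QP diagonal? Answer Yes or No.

Characteristic polynomial: p(μ) = μ^2 + 10μ + 25 = (μ + 5)^2.
μ = -5 has algebraic multiplicity 2; rank(Q + 5I) = 1, so geometric multiplicity = 1.
Geometric multiplicity < algebraic multiplicity, so Q is not diagonalizable.

No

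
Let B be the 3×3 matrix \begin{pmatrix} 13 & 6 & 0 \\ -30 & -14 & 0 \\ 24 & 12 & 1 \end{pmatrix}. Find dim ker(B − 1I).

B − 1I = [[12, 6, 0], [-30, -15, 0], [24, 12, 0]].
This matrix has rank 1, so its null space has dimension 3 − 1 = 2.

2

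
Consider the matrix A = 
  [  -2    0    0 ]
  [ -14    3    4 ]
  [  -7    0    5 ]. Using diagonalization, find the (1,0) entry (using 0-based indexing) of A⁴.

Characteristic polynomial: t^3 - 6t^2 - t + 30 = (t - 5)(t - 3)(t + 2), so the eigenvalues are -2, 3, 5.
t=3: eigenvector (0, 1, 0).
t=-2: eigenvector (1, 2, 1).
t=5: eigenvector (0, 2, 1).
P = [[0, 1, 0], [1, 2, 2], [0, 1, 1]], D = diag(3, -2, 5), P⁻¹ = [[0, 1, -2], [1, 0, 0], [-1, 0, 1]].
A⁴ = P·diag(81, 16, 625)·P⁻¹ = [[16, 0, 0], [-1218, 81, 1088], [-609, 0, 625]].
The requested entry is -1218.

-1218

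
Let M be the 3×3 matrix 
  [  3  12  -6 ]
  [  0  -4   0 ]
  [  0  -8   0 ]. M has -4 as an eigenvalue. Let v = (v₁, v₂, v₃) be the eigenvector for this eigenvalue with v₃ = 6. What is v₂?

M + 4I = [[7, 12, -6], [0, 0, 0], [0, -8, 4]].
Solving (M + 4I)v = 0 gives the eigenspace spanned by (0, 3, 6).
With v₃ = 6, v = (0, 3, 6), so v₂ = 3.

3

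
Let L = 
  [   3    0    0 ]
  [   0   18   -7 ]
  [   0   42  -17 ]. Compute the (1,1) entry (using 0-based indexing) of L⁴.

606

Characteristic polynomial: μ^3 - 4μ^2 - 9μ + 36 = (μ - 4)(μ - 3)(μ + 3), so the eigenvalues are -3, 3, 4.
μ=-3: eigenvector (0, 1, 3).
μ=4: eigenvector (0, 1, 2).
μ=3: eigenvector (1, 0, 0).
P = [[0, 0, 1], [1, 1, 0], [3, 2, 0]], D = diag(-3, 4, 3), P⁻¹ = [[0, -2, 1], [0, 3, -1], [1, 0, 0]].
L⁴ = P·diag(81, 256, 81)·P⁻¹ = [[81, 0, 0], [0, 606, -175], [0, 1050, -269]].
The requested entry is 606.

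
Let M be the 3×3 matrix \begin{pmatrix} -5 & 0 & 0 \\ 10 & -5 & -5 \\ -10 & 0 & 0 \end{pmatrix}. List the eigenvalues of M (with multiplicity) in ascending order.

-5, -5, 0

Characteristic polynomial: p(s) = s^3 + 10s^2 + 25s = s(s + 5)^2.
Roots (with multiplicity): -5, -5, 0.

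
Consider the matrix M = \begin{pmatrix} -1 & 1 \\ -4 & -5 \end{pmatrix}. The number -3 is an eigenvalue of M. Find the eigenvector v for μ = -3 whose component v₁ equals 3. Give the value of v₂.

-6

M + 3I = [[2, 1], [-4, -2]].
Solving (M + 3I)v = 0 gives the eigenspace spanned by (3, -6).
With v₁ = 3, v = (3, -6), so v₂ = -6.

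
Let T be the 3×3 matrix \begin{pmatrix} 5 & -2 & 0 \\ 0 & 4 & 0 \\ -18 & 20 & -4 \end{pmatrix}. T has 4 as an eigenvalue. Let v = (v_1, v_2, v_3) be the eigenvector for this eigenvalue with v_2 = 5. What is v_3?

T − 4I = [[1, -2, 0], [0, 0, 0], [-18, 20, -8]].
Solving (T − 4I)v = 0 gives the eigenspace spanned by (10, 5, -10).
With v_2 = 5, v = (10, 5, -10), so v_3 = -10.

-10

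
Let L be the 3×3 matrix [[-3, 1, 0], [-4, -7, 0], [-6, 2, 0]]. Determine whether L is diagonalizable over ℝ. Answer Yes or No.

No

Characteristic polynomial: p(r) = r^3 + 10r^2 + 25r = r(r + 5)^2.
r = -5 has algebraic multiplicity 2; rank(L + 5I) = 2, so geometric multiplicity = 1.
Geometric multiplicity < algebraic multiplicity, so L is not diagonalizable.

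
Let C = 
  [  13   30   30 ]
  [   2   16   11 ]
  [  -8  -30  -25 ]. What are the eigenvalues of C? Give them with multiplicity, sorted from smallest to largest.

Characteristic polynomial: p(μ) = μ^3 - 4μ^2 - 7μ + 10 = (μ - 5)(μ - 1)(μ + 2).
Roots (with multiplicity): -2, 1, 5.

-2, 1, 5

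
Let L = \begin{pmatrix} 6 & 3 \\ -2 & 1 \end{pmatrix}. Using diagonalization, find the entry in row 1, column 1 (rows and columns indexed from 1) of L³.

Characteristic polynomial: t^2 - 7t + 12 = (t - 4)(t - 3), so the eigenvalues are 3, 4.
t=4: eigenvector (3, -2).
t=3: eigenvector (1, -1).
P = [[3, 1], [-2, -1]], D = diag(4, 3), P⁻¹ = [[1, 1], [-2, -3]].
L³ = P·diag(64, 27)·P⁻¹ = [[138, 111], [-74, -47]].
The requested entry is 138.

138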